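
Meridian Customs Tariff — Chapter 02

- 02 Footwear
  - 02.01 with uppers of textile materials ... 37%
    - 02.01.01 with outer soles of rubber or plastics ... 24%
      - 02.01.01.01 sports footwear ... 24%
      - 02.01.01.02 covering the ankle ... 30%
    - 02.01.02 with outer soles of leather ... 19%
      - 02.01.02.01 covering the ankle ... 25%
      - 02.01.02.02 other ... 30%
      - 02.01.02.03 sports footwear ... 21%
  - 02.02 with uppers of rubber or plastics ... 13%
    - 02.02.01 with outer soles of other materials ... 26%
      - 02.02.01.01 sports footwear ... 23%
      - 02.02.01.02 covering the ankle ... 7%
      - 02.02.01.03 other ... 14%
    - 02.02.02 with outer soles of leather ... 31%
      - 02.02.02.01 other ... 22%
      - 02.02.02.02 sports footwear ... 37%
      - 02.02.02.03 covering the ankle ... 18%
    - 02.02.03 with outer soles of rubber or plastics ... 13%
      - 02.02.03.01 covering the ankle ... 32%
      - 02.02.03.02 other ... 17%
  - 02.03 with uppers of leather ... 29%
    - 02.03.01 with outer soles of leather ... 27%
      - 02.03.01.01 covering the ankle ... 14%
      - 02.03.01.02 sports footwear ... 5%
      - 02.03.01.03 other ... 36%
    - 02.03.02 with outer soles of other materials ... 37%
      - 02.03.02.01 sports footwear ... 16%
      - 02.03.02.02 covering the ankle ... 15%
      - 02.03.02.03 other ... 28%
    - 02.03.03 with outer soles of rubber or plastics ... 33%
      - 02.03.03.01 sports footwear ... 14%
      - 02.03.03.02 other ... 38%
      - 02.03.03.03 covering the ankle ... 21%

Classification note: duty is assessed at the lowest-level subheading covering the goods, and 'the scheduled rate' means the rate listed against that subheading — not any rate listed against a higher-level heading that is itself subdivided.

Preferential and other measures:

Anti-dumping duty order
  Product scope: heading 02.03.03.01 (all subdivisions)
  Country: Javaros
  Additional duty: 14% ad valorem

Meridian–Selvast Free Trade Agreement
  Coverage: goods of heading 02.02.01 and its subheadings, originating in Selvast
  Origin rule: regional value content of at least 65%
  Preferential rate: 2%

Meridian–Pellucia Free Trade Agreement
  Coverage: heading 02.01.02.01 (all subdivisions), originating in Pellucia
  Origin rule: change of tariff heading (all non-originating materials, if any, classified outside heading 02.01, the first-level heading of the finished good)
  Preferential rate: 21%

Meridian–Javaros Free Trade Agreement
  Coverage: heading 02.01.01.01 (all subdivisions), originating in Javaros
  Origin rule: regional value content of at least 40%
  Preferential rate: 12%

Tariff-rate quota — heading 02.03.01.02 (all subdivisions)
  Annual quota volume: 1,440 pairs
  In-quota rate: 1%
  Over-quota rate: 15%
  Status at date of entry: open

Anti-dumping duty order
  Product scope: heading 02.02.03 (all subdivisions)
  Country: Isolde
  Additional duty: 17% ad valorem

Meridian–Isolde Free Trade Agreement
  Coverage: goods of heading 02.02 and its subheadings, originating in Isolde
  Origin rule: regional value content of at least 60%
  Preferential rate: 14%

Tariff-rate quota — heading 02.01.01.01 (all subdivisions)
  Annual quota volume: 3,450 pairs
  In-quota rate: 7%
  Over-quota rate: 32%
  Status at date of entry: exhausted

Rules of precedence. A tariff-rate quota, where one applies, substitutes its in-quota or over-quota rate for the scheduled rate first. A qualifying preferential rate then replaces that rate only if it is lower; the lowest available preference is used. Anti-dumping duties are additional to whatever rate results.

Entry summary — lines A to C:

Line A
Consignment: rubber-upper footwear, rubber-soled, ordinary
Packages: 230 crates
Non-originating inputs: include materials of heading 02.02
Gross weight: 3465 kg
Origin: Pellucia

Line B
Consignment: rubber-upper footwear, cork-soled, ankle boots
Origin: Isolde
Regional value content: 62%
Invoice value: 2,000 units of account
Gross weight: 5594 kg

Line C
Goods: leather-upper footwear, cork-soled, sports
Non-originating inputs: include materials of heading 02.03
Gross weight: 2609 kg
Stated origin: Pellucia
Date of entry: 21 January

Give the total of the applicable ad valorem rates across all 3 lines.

Line A: rubber-upper → 02.02; rubber-soled → 02.02.03; ordinary → 02.02.03.02. Scheduled 17%. Pellucia agreement on 02.01.02.01: 02.02.03.02 not covered. → 17%.
Line B: rubber-upper → 02.02; cork-soled → 02.02.01; ankle boots → 02.02.01.02. Scheduled 7%. Isolde agreement on 02.02: RVC ≥ 60% → 14% available; preference 14% not lower than 7% → no reduction. → 7%.
Line C: leather-upper → 02.03; cork-soled → 02.03.02; sports → 02.03.02.01. Scheduled 16%. Pellucia agreement on 02.01.02.01: 02.03.02.01 not covered. → 16%.
Sum: 17% + 7% + 16% = 40%.

40%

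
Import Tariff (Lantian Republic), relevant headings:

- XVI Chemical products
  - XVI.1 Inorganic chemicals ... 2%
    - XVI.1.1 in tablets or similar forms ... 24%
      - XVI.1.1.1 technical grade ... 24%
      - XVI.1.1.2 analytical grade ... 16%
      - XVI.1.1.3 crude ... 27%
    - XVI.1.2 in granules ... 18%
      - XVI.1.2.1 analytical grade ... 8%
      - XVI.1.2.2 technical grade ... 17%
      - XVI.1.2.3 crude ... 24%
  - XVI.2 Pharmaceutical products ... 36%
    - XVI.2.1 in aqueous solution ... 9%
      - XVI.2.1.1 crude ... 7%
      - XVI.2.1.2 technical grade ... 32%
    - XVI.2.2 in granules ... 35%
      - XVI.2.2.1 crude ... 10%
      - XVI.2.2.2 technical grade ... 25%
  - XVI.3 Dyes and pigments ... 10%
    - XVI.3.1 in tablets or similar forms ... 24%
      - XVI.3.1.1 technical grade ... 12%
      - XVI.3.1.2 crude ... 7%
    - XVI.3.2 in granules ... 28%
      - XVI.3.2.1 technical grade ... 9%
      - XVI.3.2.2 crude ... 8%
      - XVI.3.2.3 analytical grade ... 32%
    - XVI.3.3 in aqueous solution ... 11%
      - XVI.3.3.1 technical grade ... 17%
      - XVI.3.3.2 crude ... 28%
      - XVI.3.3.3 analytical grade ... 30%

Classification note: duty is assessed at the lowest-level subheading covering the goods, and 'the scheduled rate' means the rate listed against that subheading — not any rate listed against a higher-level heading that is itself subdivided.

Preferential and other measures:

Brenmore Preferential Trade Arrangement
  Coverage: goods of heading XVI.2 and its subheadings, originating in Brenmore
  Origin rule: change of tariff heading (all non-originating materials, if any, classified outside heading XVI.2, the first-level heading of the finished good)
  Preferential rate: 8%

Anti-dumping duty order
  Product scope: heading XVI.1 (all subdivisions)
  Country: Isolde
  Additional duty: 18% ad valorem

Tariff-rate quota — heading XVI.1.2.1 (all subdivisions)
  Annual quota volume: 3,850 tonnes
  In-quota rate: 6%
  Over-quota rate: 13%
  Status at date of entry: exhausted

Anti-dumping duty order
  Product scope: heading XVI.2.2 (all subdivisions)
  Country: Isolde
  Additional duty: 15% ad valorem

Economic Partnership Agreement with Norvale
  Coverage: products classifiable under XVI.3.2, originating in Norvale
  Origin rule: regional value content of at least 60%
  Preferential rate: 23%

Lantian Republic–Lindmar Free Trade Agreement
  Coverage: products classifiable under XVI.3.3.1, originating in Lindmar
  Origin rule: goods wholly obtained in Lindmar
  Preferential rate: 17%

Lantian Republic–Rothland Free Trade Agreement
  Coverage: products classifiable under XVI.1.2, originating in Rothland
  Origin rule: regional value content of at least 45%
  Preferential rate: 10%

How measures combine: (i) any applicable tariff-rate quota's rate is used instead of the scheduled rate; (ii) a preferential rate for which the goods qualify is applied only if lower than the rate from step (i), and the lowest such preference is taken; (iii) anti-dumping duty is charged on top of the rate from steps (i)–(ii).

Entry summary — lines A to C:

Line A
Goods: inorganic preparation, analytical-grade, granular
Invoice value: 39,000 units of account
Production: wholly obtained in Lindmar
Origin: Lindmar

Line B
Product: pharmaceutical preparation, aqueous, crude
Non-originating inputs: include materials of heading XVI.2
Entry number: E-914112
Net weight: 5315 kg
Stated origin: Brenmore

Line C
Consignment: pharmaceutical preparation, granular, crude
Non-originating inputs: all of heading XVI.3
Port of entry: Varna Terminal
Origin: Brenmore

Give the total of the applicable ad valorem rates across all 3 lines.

Line A: inorganic → XVI.1; granular → XVI.1.2; analytical-grade → XVI.1.2.1. Scheduled 8%. quota on XVI.1.2.1 exhausted → over-quota 13%; Lindmar agreement on XVI.3.3.1: XVI.1.2.1 not covered. → 13%.
Line B: pharmaceutical → XVI.2; aqueous → XVI.2.1; crude → XVI.2.1.1. Scheduled 7%. Brenmore agreement on XVI.2: CTH not met. → 7%.
Line C: pharmaceutical → XVI.2; granular → XVI.2.2; crude → XVI.2.2.1. Scheduled 10%. Brenmore agreement on XVI.2: CTH met → 8% available; preferential 8%. → 8%.
Sum: 13% + 7% + 8% = 28%.

28%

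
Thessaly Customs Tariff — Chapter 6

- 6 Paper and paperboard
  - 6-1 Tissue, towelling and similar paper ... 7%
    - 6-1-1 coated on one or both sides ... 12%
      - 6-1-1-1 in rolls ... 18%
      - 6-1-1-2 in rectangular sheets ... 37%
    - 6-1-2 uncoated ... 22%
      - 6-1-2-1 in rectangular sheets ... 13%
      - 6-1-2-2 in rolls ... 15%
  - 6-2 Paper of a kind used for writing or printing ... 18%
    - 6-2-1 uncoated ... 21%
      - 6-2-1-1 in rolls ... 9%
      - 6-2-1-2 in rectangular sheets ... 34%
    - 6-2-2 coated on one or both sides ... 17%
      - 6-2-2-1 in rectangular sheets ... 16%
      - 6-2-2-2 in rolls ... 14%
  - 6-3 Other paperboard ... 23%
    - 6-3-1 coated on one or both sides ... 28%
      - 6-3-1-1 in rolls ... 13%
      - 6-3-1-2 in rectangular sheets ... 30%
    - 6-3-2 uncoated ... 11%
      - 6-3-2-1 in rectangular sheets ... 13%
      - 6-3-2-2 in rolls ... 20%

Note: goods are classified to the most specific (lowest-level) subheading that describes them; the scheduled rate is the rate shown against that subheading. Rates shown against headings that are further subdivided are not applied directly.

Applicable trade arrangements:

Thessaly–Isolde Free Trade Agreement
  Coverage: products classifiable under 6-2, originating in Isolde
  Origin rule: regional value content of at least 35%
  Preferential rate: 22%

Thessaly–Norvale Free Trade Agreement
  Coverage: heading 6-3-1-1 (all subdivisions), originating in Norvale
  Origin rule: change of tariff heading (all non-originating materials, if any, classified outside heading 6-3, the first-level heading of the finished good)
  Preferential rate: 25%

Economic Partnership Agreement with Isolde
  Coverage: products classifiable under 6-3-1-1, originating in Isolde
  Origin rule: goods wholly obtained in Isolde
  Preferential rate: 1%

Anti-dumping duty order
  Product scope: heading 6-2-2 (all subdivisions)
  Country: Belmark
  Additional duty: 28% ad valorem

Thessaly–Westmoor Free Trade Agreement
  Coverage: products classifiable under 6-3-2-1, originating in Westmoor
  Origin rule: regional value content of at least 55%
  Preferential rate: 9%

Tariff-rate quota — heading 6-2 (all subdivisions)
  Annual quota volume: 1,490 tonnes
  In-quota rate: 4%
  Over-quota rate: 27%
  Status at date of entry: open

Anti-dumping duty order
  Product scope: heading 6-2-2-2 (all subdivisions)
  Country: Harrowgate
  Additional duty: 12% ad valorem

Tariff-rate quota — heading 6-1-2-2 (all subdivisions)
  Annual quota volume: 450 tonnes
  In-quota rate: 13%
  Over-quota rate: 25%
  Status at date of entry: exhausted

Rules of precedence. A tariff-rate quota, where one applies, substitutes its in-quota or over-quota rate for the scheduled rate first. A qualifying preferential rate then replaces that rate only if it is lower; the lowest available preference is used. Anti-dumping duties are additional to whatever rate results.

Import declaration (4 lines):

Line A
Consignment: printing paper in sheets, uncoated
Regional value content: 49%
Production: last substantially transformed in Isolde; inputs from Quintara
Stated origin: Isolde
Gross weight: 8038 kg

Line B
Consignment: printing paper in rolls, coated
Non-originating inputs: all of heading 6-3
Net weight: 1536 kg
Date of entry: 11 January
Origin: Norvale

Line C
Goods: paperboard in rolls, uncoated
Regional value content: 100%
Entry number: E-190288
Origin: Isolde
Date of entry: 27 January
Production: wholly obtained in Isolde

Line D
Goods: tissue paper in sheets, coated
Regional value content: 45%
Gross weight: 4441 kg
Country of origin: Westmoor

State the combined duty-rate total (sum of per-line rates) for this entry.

65%

Line A: printing paper → 6-2; uncoated → 6-2-1; in sheets → 6-2-1-2. Scheduled 34%. quota on 6-2 open → in-quota 4%; Isolde agreement on 6-2: RVC ≥ 35% → 22% available; Isolde agreement on 6-3-1-1: 6-2-1-2 not covered; preference 22% not lower than 4% → no reduction. → 4%.
Line B: printing paper → 6-2; coated → 6-2-2; in rolls → 6-2-2-2. Scheduled 14%. quota on 6-2 open → in-quota 4%; Norvale agreement on 6-3-1-1: 6-2-2-2 not covered. → 4%.
Line C: paperboard → 6-3; uncoated → 6-3-2; in rolls → 6-3-2-2. Scheduled 20%. Isolde agreement on 6-2: 6-3-2-2 not covered; Isolde agreement on 6-3-1-1: 6-3-2-2 not covered. → 20%.
Line D: tissue paper → 6-1; coated → 6-1-1; in sheets → 6-1-1-2. Scheduled 37%. Westmoor agreement on 6-3-2-1: 6-1-1-2 not covered. → 37%.
Sum: 4% + 4% + 20% + 37% = 65%.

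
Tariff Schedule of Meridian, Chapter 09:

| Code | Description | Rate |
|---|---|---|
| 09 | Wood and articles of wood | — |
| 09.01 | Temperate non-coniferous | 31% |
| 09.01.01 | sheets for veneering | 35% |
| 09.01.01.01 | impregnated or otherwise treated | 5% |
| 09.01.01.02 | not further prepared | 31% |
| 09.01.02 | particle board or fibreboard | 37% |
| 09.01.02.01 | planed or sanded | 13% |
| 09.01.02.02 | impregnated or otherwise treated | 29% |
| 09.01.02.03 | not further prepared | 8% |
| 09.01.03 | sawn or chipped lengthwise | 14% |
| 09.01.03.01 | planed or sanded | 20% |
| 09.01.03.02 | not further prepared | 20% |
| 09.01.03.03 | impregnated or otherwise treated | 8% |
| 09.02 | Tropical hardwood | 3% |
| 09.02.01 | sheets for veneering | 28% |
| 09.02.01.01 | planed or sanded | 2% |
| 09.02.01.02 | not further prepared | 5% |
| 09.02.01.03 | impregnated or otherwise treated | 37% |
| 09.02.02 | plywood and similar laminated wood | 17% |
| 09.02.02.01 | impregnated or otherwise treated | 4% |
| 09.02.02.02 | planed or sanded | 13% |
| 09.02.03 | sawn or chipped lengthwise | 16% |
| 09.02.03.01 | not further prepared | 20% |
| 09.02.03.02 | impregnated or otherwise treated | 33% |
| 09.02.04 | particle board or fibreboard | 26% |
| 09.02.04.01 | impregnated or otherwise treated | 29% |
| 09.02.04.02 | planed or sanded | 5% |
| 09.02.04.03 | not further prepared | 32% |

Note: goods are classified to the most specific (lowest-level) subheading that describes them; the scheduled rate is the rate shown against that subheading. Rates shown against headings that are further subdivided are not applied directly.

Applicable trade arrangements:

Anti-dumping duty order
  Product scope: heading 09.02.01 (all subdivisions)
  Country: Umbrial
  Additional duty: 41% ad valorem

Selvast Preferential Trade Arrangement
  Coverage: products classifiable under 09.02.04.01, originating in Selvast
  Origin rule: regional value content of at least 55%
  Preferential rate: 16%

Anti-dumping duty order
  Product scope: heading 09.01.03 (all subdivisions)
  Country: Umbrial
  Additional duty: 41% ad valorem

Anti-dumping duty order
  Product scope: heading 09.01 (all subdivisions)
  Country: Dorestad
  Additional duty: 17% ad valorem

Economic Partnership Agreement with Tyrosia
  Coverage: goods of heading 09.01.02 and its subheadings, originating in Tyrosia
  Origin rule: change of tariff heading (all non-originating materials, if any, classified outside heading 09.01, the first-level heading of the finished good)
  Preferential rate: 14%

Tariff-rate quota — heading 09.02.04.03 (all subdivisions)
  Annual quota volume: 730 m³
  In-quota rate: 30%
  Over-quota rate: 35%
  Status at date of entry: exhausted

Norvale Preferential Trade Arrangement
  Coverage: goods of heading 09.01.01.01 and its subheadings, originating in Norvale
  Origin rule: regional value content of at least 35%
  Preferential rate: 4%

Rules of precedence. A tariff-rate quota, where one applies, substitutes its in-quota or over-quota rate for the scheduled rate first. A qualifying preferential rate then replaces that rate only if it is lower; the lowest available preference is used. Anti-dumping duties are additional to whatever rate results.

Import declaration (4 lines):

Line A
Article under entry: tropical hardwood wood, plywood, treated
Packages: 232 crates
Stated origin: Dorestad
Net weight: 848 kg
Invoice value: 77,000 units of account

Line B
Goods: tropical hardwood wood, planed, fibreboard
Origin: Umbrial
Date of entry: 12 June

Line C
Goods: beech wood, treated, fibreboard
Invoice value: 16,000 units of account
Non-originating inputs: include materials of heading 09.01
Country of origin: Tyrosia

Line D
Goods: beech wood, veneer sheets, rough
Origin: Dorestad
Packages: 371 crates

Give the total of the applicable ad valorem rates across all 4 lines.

86%

Line A: tropical hardwood → 09.02; plywood → 09.02.02; treated → 09.02.02.01. Scheduled 4%. No special measure applies. → 4%.
Line B: tropical hardwood → 09.02; fibreboard → 09.02.04; planed → 09.02.04.02. Scheduled 5%. No special measure applies. → 5%.
Line C: beech → 09.01; fibreboard → 09.01.02; treated → 09.01.02.02. Scheduled 29%. Tyrosia agreement on 09.01.02: CTH not met. → 29%.
Line D: beech → 09.01; veneer sheets → 09.01.01; rough → 09.01.01.02. Scheduled 31%. anti-dumping (Dorestad, 09.01): +17%; total 31% + 17% = 48%. → 48%.
Sum: 4% + 5% + 29% + 48% = 86%.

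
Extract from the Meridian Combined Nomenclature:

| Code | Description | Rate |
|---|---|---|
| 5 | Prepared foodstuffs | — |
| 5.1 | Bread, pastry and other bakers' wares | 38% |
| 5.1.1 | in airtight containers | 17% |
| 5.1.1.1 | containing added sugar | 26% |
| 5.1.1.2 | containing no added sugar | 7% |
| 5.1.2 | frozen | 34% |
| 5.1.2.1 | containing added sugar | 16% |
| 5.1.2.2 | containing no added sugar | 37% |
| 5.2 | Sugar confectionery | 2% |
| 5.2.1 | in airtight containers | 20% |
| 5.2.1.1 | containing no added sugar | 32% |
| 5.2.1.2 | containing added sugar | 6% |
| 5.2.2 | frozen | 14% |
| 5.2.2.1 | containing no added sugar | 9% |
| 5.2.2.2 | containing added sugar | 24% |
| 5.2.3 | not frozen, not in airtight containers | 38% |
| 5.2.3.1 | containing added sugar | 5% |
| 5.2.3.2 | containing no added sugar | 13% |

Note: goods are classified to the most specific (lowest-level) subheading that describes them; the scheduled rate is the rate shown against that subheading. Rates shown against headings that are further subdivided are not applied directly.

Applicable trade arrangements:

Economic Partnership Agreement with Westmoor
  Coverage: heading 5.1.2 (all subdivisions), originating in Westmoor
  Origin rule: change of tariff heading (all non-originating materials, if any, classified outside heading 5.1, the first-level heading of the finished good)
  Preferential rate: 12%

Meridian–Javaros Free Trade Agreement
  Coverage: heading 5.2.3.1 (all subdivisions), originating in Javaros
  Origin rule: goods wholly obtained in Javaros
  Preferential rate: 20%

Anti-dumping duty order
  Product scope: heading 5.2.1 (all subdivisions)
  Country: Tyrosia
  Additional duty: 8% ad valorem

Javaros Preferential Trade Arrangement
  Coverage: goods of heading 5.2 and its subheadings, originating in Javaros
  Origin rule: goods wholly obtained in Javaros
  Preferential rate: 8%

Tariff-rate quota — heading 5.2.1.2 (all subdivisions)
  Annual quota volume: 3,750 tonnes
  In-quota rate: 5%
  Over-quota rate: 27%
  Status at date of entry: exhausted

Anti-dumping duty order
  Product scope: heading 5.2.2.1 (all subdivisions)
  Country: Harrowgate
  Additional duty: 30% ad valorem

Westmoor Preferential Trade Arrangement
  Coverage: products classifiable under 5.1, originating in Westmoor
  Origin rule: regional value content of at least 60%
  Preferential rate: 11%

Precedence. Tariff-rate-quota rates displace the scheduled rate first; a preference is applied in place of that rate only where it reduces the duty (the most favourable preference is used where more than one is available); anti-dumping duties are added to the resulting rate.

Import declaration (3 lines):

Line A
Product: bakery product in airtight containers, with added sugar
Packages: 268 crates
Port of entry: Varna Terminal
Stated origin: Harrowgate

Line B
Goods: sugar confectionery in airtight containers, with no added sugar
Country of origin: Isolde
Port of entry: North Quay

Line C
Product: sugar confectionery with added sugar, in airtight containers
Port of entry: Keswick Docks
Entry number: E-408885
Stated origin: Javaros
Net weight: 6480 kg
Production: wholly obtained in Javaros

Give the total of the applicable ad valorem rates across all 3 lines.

Line A: bakery product → 5.1; in airtight containers → 5.1.1; with added sugar → 5.1.1.1. Scheduled 26%. No special measure applies. → 26%.
Line B: sugar confectionery → 5.2; in airtight containers → 5.2.1; with no added sugar → 5.2.1.1. Scheduled 32%. No special measure applies. → 32%.
Line C: sugar confectionery → 5.2; in airtight containers → 5.2.1; with added sugar → 5.2.1.2. Scheduled 6%. quota on 5.2.1.2 exhausted → over-quota 27%; Javaros agreement on 5.2.3.1: 5.2.1.2 not covered; Javaros agreement on 5.2: wholly obtained → 8% available; preferential 8%. → 8%.
Sum: 26% + 32% + 8% = 66%.

66%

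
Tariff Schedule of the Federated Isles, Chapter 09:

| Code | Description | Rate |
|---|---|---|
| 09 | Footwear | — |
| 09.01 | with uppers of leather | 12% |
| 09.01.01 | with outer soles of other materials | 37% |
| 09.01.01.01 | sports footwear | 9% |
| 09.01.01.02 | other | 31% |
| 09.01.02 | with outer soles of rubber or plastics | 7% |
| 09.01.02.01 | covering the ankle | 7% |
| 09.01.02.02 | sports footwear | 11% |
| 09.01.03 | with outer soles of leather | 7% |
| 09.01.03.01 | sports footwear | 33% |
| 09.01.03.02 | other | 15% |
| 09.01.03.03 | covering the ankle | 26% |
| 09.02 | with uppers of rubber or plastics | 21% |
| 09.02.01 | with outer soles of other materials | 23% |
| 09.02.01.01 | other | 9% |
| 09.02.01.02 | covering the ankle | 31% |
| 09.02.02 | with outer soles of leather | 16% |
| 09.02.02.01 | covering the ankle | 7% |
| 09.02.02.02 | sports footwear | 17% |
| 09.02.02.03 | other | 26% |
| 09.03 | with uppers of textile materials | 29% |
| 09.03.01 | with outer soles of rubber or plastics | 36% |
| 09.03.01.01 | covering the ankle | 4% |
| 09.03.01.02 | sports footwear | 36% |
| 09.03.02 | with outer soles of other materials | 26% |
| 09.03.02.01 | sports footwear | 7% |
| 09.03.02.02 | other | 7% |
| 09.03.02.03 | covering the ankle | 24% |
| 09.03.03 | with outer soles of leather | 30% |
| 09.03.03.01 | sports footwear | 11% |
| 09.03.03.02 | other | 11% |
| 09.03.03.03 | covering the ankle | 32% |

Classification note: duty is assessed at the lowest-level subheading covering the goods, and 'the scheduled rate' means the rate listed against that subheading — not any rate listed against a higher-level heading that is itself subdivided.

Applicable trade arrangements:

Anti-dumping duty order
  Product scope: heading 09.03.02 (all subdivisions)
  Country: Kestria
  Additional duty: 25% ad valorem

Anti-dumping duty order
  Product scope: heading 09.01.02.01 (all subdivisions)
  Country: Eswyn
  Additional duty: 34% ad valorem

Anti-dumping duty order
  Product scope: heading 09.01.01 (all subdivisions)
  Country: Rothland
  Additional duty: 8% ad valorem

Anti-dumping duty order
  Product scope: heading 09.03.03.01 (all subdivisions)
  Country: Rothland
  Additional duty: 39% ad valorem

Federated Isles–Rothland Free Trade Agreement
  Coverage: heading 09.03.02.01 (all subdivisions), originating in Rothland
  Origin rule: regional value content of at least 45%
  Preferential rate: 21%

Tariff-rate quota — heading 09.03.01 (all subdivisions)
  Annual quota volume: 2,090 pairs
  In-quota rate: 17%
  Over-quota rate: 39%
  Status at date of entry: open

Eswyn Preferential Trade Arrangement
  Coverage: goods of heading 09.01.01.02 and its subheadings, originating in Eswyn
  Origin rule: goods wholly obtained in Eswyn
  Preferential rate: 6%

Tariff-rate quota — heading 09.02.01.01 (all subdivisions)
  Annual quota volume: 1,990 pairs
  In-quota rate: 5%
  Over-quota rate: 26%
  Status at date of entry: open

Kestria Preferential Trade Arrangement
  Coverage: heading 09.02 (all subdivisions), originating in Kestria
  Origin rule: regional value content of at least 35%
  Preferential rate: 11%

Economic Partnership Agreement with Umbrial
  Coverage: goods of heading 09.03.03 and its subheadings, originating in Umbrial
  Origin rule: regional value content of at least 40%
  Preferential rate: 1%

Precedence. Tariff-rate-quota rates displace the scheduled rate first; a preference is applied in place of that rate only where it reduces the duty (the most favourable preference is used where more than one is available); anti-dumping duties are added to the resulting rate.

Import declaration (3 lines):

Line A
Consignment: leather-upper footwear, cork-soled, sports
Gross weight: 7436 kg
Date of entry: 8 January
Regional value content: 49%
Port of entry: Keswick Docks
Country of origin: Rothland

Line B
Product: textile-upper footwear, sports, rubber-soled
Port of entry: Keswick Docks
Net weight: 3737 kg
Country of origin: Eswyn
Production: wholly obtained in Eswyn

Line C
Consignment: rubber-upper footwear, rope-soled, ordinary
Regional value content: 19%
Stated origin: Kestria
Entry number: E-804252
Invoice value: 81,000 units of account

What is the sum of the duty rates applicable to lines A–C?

39%

Line A: leather-upper → 09.01; cork-soled → 09.01.01; sports → 09.01.01.01. Scheduled 9%. Rothland agreement on 09.03.02.01: 09.01.01.01 not covered; anti-dumping (Rothland, 09.01.01): +8%; total 9% + 8% = 17%. → 17%.
Line B: textile-upper → 09.03; rubber-soled → 09.03.01; sports → 09.03.01.02. Scheduled 36%. quota on 09.03.01 open → in-quota 17%; Eswyn agreement on 09.01.01.02: 09.03.01.02 not covered. → 17%.
Line C: rubber-upper → 09.02; rope-soled → 09.02.01; ordinary → 09.02.01.01. Scheduled 9%. quota on 09.02.01.01 open → in-quota 5%; Kestria agreement on 09.02: RVC < 35%. → 5%.
Sum: 17% + 17% + 5% = 39%.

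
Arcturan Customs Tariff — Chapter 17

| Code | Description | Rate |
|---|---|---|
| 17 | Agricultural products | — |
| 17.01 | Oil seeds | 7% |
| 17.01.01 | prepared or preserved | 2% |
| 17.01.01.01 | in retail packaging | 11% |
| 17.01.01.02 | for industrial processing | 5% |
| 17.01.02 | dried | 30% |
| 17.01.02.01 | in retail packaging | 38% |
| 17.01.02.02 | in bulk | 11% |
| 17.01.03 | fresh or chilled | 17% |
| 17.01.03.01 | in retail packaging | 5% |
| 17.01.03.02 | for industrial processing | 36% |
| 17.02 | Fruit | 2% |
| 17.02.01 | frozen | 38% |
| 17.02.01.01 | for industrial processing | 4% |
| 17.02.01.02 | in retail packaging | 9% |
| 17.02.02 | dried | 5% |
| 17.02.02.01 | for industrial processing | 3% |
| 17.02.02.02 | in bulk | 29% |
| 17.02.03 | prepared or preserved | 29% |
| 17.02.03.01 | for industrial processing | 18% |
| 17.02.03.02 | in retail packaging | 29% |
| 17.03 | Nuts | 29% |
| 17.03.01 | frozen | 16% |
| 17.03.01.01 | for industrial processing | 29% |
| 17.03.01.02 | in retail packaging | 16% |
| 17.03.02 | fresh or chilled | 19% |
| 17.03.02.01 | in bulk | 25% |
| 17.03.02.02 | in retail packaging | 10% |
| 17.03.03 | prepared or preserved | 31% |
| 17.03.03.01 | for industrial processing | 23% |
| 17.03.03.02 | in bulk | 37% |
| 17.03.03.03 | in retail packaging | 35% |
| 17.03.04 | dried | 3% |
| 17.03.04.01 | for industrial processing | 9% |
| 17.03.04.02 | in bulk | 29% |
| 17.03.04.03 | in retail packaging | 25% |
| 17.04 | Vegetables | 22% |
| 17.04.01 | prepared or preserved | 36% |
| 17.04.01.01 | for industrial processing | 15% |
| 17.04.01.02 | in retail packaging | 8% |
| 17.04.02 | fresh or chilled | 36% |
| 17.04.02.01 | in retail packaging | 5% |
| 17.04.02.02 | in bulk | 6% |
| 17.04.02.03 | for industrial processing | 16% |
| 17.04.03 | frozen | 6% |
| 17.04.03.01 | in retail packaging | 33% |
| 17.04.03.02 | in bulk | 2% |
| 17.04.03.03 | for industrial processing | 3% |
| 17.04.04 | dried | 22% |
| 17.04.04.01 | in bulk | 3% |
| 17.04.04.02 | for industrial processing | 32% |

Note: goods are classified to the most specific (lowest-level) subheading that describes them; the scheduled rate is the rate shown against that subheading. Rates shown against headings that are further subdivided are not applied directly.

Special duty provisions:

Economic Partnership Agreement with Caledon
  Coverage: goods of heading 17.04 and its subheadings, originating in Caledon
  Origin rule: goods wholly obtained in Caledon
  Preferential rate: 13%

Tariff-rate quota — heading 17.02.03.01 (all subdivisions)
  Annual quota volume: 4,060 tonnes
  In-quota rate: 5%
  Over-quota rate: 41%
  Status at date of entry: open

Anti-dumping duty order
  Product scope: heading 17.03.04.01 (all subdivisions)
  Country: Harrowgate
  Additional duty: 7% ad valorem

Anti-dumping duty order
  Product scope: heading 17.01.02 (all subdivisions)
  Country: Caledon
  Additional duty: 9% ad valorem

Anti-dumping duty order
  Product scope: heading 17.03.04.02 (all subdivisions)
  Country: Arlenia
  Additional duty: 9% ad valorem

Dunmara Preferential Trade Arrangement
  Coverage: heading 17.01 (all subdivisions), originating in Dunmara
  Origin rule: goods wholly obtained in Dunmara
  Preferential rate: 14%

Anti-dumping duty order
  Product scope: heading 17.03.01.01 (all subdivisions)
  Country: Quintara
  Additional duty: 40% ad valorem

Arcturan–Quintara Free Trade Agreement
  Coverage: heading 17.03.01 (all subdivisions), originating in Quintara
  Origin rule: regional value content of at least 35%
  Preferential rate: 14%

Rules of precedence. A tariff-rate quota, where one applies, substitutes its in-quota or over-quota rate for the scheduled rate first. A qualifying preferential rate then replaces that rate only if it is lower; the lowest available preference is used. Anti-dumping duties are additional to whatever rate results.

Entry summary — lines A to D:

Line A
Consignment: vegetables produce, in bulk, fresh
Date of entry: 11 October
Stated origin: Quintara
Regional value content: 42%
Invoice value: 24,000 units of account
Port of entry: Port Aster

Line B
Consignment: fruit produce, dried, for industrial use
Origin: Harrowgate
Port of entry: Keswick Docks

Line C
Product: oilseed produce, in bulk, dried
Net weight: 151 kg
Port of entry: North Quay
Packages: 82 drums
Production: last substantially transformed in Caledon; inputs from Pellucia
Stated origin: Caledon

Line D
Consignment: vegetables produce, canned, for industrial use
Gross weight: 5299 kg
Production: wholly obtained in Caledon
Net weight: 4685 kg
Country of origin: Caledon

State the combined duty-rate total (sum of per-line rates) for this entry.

Line A: vegetables → 17.04; fresh → 17.04.02; in bulk → 17.04.02.02. Scheduled 6%. Quintara agreement on 17.03.01: 17.04.02.02 not covered. → 6%.
Line B: fruit → 17.02; dried → 17.02.02; for industrial use → 17.02.02.01. Scheduled 3%. No special measure applies. → 3%.
Line C: oilseed → 17.01; dried → 17.01.02; in bulk → 17.01.02.02. Scheduled 11%. Caledon agreement on 17.04: 17.01.02.02 not covered; anti-dumping (Caledon, 17.01.02): +9%; total 11% + 9% = 20%. → 20%.
Line D: vegetables → 17.04; canned → 17.04.01; for industrial use → 17.04.01.01. Scheduled 15%. Caledon agreement on 17.04: wholly obtained → 13% available; preferential 13%. → 13%.
Sum: 6% + 3% + 20% + 13% = 42%.

42%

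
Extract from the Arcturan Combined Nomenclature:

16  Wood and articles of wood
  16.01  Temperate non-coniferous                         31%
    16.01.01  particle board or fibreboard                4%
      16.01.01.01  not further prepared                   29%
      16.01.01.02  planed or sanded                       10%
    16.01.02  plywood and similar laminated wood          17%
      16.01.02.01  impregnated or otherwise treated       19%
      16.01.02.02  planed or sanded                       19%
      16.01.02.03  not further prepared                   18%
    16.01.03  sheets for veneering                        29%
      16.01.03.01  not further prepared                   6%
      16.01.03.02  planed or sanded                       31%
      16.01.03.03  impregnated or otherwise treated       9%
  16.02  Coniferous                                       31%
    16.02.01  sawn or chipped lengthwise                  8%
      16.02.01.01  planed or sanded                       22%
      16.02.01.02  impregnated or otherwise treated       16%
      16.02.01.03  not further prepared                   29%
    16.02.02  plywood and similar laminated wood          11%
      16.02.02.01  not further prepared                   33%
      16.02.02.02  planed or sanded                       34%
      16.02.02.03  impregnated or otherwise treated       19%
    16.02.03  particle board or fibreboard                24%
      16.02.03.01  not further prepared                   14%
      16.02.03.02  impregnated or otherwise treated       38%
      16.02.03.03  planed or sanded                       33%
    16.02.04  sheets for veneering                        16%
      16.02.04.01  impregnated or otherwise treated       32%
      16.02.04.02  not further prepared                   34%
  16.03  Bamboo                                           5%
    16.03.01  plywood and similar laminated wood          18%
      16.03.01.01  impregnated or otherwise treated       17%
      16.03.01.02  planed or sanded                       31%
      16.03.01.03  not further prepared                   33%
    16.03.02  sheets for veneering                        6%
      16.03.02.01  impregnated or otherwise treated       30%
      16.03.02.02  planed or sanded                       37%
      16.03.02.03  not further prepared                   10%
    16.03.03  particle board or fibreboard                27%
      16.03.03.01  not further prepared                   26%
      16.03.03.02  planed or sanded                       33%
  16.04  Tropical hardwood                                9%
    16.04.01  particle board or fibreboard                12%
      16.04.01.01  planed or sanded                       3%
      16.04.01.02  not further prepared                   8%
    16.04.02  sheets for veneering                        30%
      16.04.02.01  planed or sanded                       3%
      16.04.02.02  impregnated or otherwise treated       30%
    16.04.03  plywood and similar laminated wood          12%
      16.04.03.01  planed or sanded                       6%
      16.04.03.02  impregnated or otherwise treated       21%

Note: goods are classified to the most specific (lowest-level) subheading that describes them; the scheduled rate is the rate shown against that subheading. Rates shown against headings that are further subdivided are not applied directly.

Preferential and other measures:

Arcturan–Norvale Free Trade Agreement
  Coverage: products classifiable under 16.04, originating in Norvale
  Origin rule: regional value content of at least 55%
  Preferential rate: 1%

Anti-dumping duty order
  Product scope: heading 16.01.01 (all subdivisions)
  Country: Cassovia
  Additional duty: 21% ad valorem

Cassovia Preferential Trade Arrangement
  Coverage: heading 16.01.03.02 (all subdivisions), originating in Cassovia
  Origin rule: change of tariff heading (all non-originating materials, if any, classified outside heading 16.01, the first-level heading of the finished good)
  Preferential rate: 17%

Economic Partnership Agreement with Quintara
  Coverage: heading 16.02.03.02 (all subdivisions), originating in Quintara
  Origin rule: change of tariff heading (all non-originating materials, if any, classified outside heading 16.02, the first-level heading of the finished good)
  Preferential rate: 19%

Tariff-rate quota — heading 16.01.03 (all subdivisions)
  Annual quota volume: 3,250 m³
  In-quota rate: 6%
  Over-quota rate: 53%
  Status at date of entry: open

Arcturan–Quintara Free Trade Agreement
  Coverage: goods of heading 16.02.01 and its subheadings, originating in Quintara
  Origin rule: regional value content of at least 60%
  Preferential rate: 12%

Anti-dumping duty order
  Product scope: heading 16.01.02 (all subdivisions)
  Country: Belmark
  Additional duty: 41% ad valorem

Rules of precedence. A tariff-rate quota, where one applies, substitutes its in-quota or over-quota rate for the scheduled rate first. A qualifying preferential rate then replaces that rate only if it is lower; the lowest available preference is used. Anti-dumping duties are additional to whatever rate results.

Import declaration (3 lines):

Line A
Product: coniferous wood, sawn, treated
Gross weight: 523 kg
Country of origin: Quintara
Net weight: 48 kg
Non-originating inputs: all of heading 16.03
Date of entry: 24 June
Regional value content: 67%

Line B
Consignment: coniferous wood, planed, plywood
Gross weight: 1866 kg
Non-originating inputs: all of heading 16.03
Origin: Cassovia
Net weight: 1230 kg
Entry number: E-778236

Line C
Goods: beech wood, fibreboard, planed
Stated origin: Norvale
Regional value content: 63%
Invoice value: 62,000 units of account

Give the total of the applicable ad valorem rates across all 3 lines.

Line A: coniferous → 16.02; sawn → 16.02.01; treated → 16.02.01.02. Scheduled 16%. Quintara agreement on 16.02.03.02: 16.02.01.02 not covered; Quintara agreement on 16.02.01: RVC ≥ 60% → 12% available; preferential 12%. → 12%.
Line B: coniferous → 16.02; plywood → 16.02.02; planed → 16.02.02.02. Scheduled 34%. Cassovia agreement on 16.01.03.02: 16.02.02.02 not covered. → 34%.
Line C: beech → 16.01; fibreboard → 16.01.01; planed → 16.01.01.02. Scheduled 10%. Norvale agreement on 16.04: 16.01.01.02 not covered. → 10%.
Sum: 12% + 34% + 10% = 56%.

56%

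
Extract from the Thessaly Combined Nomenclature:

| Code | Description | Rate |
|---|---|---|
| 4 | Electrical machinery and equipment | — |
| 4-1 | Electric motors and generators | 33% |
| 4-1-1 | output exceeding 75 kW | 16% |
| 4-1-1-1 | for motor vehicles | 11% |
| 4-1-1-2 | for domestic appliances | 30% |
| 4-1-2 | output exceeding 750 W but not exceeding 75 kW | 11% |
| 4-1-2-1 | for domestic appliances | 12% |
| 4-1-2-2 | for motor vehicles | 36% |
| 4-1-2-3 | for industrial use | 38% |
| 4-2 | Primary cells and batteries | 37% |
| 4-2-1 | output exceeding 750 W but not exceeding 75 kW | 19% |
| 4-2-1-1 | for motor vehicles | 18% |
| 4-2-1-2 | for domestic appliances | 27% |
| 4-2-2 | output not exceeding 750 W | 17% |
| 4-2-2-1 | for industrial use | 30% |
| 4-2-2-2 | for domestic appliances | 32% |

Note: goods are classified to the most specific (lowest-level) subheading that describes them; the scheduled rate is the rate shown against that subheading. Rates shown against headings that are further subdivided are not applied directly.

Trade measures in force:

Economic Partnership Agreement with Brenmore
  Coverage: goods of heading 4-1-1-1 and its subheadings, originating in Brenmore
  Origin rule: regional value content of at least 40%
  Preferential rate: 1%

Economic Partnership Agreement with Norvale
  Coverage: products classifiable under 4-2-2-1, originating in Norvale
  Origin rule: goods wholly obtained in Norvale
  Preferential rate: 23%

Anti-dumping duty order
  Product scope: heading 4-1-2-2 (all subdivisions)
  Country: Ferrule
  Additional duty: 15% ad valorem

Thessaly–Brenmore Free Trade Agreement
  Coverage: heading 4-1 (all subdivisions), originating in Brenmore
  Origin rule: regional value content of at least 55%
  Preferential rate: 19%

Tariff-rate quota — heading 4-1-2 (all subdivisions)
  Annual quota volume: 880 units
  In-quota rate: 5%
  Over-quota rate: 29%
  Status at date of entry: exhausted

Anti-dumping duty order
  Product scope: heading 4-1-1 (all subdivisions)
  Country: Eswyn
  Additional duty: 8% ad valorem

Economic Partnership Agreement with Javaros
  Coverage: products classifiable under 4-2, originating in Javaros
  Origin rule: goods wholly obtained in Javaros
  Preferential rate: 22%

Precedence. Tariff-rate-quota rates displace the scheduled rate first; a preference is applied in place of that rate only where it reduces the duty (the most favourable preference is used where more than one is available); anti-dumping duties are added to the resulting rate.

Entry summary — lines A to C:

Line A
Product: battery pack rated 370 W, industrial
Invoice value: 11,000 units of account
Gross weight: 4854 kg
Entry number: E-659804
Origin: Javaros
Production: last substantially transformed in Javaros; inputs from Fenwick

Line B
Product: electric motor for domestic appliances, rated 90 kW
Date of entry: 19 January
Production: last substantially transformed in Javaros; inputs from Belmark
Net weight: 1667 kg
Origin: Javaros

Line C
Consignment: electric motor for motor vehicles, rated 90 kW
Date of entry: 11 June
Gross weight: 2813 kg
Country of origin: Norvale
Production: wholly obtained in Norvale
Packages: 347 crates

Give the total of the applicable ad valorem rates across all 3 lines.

71%

Line A: battery pack → 4-2; rated 370 W → 4-2-2; industrial → 4-2-2-1. Scheduled 30%. Javaros agreement on 4-2: not wholly obtained. → 30%.
Line B: electric motor → 4-1; rated 90 kW → 4-1-1; for domestic appliances → 4-1-1-2. Scheduled 30%. Javaros agreement on 4-2: 4-1-1-2 not covered. → 30%.
Line C: electric motor → 4-1; rated 90 kW → 4-1-1; for motor vehicles → 4-1-1-1. Scheduled 11%. Norvale agreement on 4-2-2-1: 4-1-1-1 not covered. → 11%.
Sum: 30% + 30% + 11% = 71%.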